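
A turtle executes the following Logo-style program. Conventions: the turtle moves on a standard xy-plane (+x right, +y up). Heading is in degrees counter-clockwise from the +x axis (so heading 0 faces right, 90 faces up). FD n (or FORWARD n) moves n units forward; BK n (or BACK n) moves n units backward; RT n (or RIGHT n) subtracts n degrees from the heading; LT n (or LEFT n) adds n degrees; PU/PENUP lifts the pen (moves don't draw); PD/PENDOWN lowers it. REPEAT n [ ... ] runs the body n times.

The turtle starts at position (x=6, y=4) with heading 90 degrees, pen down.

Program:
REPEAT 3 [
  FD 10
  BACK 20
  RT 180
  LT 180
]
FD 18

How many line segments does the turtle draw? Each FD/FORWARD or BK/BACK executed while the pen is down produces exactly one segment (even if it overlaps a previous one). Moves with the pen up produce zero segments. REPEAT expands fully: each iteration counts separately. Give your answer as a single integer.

Answer: 7

Derivation:
Executing turtle program step by step:
Start: pos=(6,4), heading=90, pen down
REPEAT 3 [
  -- iteration 1/3 --
  FD 10: (6,4) -> (6,14) [heading=90, draw]
  BK 20: (6,14) -> (6,-6) [heading=90, draw]
  RT 180: heading 90 -> 270
  LT 180: heading 270 -> 90
  -- iteration 2/3 --
  FD 10: (6,-6) -> (6,4) [heading=90, draw]
  BK 20: (6,4) -> (6,-16) [heading=90, draw]
  RT 180: heading 90 -> 270
  LT 180: heading 270 -> 90
  -- iteration 3/3 --
  FD 10: (6,-16) -> (6,-6) [heading=90, draw]
  BK 20: (6,-6) -> (6,-26) [heading=90, draw]
  RT 180: heading 90 -> 270
  LT 180: heading 270 -> 90
]
FD 18: (6,-26) -> (6,-8) [heading=90, draw]
Final: pos=(6,-8), heading=90, 7 segment(s) drawn
Segments drawn: 7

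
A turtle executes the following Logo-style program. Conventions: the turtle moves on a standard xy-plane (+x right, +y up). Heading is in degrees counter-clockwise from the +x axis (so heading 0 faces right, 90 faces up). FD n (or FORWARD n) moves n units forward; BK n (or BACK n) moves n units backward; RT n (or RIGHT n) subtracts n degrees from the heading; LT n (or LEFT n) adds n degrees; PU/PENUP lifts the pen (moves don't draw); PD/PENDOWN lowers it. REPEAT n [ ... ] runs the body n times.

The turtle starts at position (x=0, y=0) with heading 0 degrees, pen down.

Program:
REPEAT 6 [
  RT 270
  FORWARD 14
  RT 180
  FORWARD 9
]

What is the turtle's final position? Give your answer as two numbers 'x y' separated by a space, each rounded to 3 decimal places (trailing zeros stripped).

Answer: 5 5

Derivation:
Executing turtle program step by step:
Start: pos=(0,0), heading=0, pen down
REPEAT 6 [
  -- iteration 1/6 --
  RT 270: heading 0 -> 90
  FD 14: (0,0) -> (0,14) [heading=90, draw]
  RT 180: heading 90 -> 270
  FD 9: (0,14) -> (0,5) [heading=270, draw]
  -- iteration 2/6 --
  RT 270: heading 270 -> 0
  FD 14: (0,5) -> (14,5) [heading=0, draw]
  RT 180: heading 0 -> 180
  FD 9: (14,5) -> (5,5) [heading=180, draw]
  -- iteration 3/6 --
  RT 270: heading 180 -> 270
  FD 14: (5,5) -> (5,-9) [heading=270, draw]
  RT 180: heading 270 -> 90
  FD 9: (5,-9) -> (5,0) [heading=90, draw]
  -- iteration 4/6 --
  RT 270: heading 90 -> 180
  FD 14: (5,0) -> (-9,0) [heading=180, draw]
  RT 180: heading 180 -> 0
  FD 9: (-9,0) -> (0,0) [heading=0, draw]
  -- iteration 5/6 --
  RT 270: heading 0 -> 90
  FD 14: (0,0) -> (0,14) [heading=90, draw]
  RT 180: heading 90 -> 270
  FD 9: (0,14) -> (0,5) [heading=270, draw]
  -- iteration 6/6 --
  RT 270: heading 270 -> 0
  FD 14: (0,5) -> (14,5) [heading=0, draw]
  RT 180: heading 0 -> 180
  FD 9: (14,5) -> (5,5) [heading=180, draw]
]
Final: pos=(5,5), heading=180, 12 segment(s) drawn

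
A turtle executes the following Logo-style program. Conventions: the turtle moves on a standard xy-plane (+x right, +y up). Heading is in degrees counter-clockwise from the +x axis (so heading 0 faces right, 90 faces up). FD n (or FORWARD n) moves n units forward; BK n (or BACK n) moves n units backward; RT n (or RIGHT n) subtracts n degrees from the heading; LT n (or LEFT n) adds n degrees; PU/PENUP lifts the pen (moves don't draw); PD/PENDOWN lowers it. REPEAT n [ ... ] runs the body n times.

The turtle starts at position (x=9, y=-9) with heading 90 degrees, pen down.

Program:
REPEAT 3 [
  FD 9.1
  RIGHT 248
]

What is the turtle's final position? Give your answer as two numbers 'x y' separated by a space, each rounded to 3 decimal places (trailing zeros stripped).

Answer: 6.884 -9.855

Derivation:
Executing turtle program step by step:
Start: pos=(9,-9), heading=90, pen down
REPEAT 3 [
  -- iteration 1/3 --
  FD 9.1: (9,-9) -> (9,0.1) [heading=90, draw]
  RT 248: heading 90 -> 202
  -- iteration 2/3 --
  FD 9.1: (9,0.1) -> (0.563,-3.309) [heading=202, draw]
  RT 248: heading 202 -> 314
  -- iteration 3/3 --
  FD 9.1: (0.563,-3.309) -> (6.884,-9.855) [heading=314, draw]
  RT 248: heading 314 -> 66
]
Final: pos=(6.884,-9.855), heading=66, 3 segment(s) drawn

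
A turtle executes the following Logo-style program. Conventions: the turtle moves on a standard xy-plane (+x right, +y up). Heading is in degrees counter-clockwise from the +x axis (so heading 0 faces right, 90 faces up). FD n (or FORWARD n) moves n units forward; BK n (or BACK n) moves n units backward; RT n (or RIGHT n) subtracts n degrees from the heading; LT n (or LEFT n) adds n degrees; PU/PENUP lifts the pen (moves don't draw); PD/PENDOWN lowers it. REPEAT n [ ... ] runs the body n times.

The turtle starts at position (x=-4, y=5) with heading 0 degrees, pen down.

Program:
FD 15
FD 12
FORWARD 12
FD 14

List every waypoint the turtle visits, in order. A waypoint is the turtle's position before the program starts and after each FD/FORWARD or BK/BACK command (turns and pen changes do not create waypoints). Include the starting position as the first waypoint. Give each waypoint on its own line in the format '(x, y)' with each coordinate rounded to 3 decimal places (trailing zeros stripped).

Answer: (-4, 5)
(11, 5)
(23, 5)
(35, 5)
(49, 5)

Derivation:
Executing turtle program step by step:
Start: pos=(-4,5), heading=0, pen down
FD 15: (-4,5) -> (11,5) [heading=0, draw]
FD 12: (11,5) -> (23,5) [heading=0, draw]
FD 12: (23,5) -> (35,5) [heading=0, draw]
FD 14: (35,5) -> (49,5) [heading=0, draw]
Final: pos=(49,5), heading=0, 4 segment(s) drawn
Waypoints (5 total):
(-4, 5)
(11, 5)
(23, 5)
(35, 5)
(49, 5)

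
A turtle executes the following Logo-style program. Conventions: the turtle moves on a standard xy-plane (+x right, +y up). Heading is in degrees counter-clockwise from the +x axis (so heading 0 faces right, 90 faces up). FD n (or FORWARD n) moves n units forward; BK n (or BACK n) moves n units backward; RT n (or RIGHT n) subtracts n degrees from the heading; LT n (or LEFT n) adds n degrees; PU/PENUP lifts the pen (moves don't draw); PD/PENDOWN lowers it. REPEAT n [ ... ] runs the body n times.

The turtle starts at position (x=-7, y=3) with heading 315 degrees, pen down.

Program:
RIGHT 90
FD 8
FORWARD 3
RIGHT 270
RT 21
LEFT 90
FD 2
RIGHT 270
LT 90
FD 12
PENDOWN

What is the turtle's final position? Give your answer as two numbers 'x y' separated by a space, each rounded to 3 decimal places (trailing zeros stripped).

Executing turtle program step by step:
Start: pos=(-7,3), heading=315, pen down
RT 90: heading 315 -> 225
FD 8: (-7,3) -> (-12.657,-2.657) [heading=225, draw]
FD 3: (-12.657,-2.657) -> (-14.778,-4.778) [heading=225, draw]
RT 270: heading 225 -> 315
RT 21: heading 315 -> 294
LT 90: heading 294 -> 24
FD 2: (-14.778,-4.778) -> (-12.951,-3.965) [heading=24, draw]
RT 270: heading 24 -> 114
LT 90: heading 114 -> 204
FD 12: (-12.951,-3.965) -> (-23.914,-8.846) [heading=204, draw]
PD: pen down
Final: pos=(-23.914,-8.846), heading=204, 4 segment(s) drawn

Answer: -23.914 -8.846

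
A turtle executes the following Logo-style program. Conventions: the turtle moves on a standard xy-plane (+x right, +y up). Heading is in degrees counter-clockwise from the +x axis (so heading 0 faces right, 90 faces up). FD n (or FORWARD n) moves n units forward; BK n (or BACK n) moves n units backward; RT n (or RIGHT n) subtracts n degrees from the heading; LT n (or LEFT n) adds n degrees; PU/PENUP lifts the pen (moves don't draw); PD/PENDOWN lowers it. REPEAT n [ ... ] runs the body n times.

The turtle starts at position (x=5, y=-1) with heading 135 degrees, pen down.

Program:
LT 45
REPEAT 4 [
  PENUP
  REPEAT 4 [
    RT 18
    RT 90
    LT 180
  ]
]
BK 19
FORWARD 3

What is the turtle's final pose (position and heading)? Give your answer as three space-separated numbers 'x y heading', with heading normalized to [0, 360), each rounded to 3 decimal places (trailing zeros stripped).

Executing turtle program step by step:
Start: pos=(5,-1), heading=135, pen down
LT 45: heading 135 -> 180
REPEAT 4 [
  -- iteration 1/4 --
  PU: pen up
  REPEAT 4 [
    -- iteration 1/4 --
    RT 18: heading 180 -> 162
    RT 90: heading 162 -> 72
    LT 180: heading 72 -> 252
    -- iteration 2/4 --
    RT 18: heading 252 -> 234
    RT 90: heading 234 -> 144
    LT 180: heading 144 -> 324
    -- iteration 3/4 --
    RT 18: heading 324 -> 306
    RT 90: heading 306 -> 216
    LT 180: heading 216 -> 36
    -- iteration 4/4 --
    RT 18: heading 36 -> 18
    RT 90: heading 18 -> 288
    LT 180: heading 288 -> 108
  ]
  -- iteration 2/4 --
  PU: pen up
  REPEAT 4 [
    -- iteration 1/4 --
    RT 18: heading 108 -> 90
    RT 90: heading 90 -> 0
    LT 180: heading 0 -> 180
    -- iteration 2/4 --
    RT 18: heading 180 -> 162
    RT 90: heading 162 -> 72
    LT 180: heading 72 -> 252
    -- iteration 3/4 --
    RT 18: heading 252 -> 234
    RT 90: heading 234 -> 144
    LT 180: heading 144 -> 324
    -- iteration 4/4 --
    RT 18: heading 324 -> 306
    RT 90: heading 306 -> 216
    LT 180: heading 216 -> 36
  ]
  -- iteration 3/4 --
  PU: pen up
  REPEAT 4 [
    -- iteration 1/4 --
    RT 18: heading 36 -> 18
    RT 90: heading 18 -> 288
    LT 180: heading 288 -> 108
    -- iteration 2/4 --
    RT 18: heading 108 -> 90
    RT 90: heading 90 -> 0
    LT 180: heading 0 -> 180
    -- iteration 3/4 --
    RT 18: heading 180 -> 162
    RT 90: heading 162 -> 72
    LT 180: heading 72 -> 252
    -- iteration 4/4 --
    RT 18: heading 252 -> 234
    RT 90: heading 234 -> 144
    LT 180: heading 144 -> 324
  ]
  -- iteration 4/4 --
  PU: pen up
  REPEAT 4 [
    -- iteration 1/4 --
    RT 18: heading 324 -> 306
    RT 90: heading 306 -> 216
    LT 180: heading 216 -> 36
    -- iteration 2/4 --
    RT 18: heading 36 -> 18
    RT 90: heading 18 -> 288
    LT 180: heading 288 -> 108
    -- iteration 3/4 --
    RT 18: heading 108 -> 90
    RT 90: heading 90 -> 0
    LT 180: heading 0 -> 180
    -- iteration 4/4 --
    RT 18: heading 180 -> 162
    RT 90: heading 162 -> 72
    LT 180: heading 72 -> 252
  ]
]
BK 19: (5,-1) -> (10.871,17.07) [heading=252, move]
FD 3: (10.871,17.07) -> (9.944,14.217) [heading=252, move]
Final: pos=(9.944,14.217), heading=252, 0 segment(s) drawn

Answer: 9.944 14.217 252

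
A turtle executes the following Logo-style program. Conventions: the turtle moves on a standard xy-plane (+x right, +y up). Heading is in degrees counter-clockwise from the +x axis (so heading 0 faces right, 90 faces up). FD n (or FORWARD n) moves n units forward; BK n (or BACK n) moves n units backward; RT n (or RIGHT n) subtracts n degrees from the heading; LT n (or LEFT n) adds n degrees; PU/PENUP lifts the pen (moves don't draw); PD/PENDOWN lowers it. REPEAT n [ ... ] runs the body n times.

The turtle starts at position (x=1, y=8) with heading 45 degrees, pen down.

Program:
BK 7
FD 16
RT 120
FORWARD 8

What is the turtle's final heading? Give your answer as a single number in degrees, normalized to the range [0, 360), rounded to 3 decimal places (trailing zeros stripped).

Executing turtle program step by step:
Start: pos=(1,8), heading=45, pen down
BK 7: (1,8) -> (-3.95,3.05) [heading=45, draw]
FD 16: (-3.95,3.05) -> (7.364,14.364) [heading=45, draw]
RT 120: heading 45 -> 285
FD 8: (7.364,14.364) -> (9.435,6.637) [heading=285, draw]
Final: pos=(9.435,6.637), heading=285, 3 segment(s) drawn

Answer: 285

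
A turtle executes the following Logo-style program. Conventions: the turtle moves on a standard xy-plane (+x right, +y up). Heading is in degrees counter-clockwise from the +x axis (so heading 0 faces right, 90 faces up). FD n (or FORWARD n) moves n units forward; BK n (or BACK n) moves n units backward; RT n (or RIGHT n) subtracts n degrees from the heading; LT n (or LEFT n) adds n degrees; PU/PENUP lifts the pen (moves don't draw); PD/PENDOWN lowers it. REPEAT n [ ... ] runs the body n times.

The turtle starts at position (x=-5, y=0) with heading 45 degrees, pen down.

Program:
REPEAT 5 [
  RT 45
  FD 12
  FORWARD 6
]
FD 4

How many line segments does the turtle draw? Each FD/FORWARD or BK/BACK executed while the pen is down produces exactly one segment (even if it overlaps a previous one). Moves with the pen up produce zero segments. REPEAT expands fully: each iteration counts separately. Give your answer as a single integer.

Executing turtle program step by step:
Start: pos=(-5,0), heading=45, pen down
REPEAT 5 [
  -- iteration 1/5 --
  RT 45: heading 45 -> 0
  FD 12: (-5,0) -> (7,0) [heading=0, draw]
  FD 6: (7,0) -> (13,0) [heading=0, draw]
  -- iteration 2/5 --
  RT 45: heading 0 -> 315
  FD 12: (13,0) -> (21.485,-8.485) [heading=315, draw]
  FD 6: (21.485,-8.485) -> (25.728,-12.728) [heading=315, draw]
  -- iteration 3/5 --
  RT 45: heading 315 -> 270
  FD 12: (25.728,-12.728) -> (25.728,-24.728) [heading=270, draw]
  FD 6: (25.728,-24.728) -> (25.728,-30.728) [heading=270, draw]
  -- iteration 4/5 --
  RT 45: heading 270 -> 225
  FD 12: (25.728,-30.728) -> (17.243,-39.213) [heading=225, draw]
  FD 6: (17.243,-39.213) -> (13,-43.456) [heading=225, draw]
  -- iteration 5/5 --
  RT 45: heading 225 -> 180
  FD 12: (13,-43.456) -> (1,-43.456) [heading=180, draw]
  FD 6: (1,-43.456) -> (-5,-43.456) [heading=180, draw]
]
FD 4: (-5,-43.456) -> (-9,-43.456) [heading=180, draw]
Final: pos=(-9,-43.456), heading=180, 11 segment(s) drawn
Segments drawn: 11

Answer: 11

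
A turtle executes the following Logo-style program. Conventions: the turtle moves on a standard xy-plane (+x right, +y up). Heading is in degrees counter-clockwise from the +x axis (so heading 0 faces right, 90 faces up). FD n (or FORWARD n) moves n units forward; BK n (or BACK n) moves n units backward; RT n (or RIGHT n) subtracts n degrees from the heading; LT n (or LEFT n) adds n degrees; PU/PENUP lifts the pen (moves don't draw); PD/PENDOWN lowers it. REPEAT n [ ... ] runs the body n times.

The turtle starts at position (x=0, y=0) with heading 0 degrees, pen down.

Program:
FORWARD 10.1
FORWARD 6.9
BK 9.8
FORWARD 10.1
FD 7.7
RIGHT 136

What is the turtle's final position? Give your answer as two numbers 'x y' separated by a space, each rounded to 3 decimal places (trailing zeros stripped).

Answer: 25 0

Derivation:
Executing turtle program step by step:
Start: pos=(0,0), heading=0, pen down
FD 10.1: (0,0) -> (10.1,0) [heading=0, draw]
FD 6.9: (10.1,0) -> (17,0) [heading=0, draw]
BK 9.8: (17,0) -> (7.2,0) [heading=0, draw]
FD 10.1: (7.2,0) -> (17.3,0) [heading=0, draw]
FD 7.7: (17.3,0) -> (25,0) [heading=0, draw]
RT 136: heading 0 -> 224
Final: pos=(25,0), heading=224, 5 segment(s) drawn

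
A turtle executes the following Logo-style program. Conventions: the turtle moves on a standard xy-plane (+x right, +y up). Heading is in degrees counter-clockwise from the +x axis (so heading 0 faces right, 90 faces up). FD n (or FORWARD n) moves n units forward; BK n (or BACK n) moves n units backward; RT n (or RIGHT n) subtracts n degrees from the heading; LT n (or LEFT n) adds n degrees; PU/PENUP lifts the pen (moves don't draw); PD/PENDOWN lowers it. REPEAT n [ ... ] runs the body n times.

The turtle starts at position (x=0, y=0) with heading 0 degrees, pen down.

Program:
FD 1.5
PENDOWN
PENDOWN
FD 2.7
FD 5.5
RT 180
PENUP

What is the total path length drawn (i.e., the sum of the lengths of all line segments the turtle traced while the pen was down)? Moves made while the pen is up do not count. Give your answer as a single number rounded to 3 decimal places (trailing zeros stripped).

Executing turtle program step by step:
Start: pos=(0,0), heading=0, pen down
FD 1.5: (0,0) -> (1.5,0) [heading=0, draw]
PD: pen down
PD: pen down
FD 2.7: (1.5,0) -> (4.2,0) [heading=0, draw]
FD 5.5: (4.2,0) -> (9.7,0) [heading=0, draw]
RT 180: heading 0 -> 180
PU: pen up
Final: pos=(9.7,0), heading=180, 3 segment(s) drawn

Segment lengths:
  seg 1: (0,0) -> (1.5,0), length = 1.5
  seg 2: (1.5,0) -> (4.2,0), length = 2.7
  seg 3: (4.2,0) -> (9.7,0), length = 5.5
Total = 9.7

Answer: 9.7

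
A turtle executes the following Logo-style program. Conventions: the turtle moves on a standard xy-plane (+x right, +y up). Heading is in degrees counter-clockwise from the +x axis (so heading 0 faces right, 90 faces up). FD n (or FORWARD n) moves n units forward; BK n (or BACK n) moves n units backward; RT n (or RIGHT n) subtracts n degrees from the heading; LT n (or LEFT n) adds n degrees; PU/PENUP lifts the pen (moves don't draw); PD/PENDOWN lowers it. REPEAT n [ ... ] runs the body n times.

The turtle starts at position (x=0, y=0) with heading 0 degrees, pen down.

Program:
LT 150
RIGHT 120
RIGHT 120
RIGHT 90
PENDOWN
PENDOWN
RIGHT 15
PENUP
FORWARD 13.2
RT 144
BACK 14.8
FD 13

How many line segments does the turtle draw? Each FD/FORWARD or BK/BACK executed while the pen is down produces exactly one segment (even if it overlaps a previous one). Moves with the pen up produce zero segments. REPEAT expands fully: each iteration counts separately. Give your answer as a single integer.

Answer: 0

Derivation:
Executing turtle program step by step:
Start: pos=(0,0), heading=0, pen down
LT 150: heading 0 -> 150
RT 120: heading 150 -> 30
RT 120: heading 30 -> 270
RT 90: heading 270 -> 180
PD: pen down
PD: pen down
RT 15: heading 180 -> 165
PU: pen up
FD 13.2: (0,0) -> (-12.75,3.416) [heading=165, move]
RT 144: heading 165 -> 21
BK 14.8: (-12.75,3.416) -> (-26.567,-1.887) [heading=21, move]
FD 13: (-26.567,-1.887) -> (-14.431,2.771) [heading=21, move]
Final: pos=(-14.431,2.771), heading=21, 0 segment(s) drawn
Segments drawn: 0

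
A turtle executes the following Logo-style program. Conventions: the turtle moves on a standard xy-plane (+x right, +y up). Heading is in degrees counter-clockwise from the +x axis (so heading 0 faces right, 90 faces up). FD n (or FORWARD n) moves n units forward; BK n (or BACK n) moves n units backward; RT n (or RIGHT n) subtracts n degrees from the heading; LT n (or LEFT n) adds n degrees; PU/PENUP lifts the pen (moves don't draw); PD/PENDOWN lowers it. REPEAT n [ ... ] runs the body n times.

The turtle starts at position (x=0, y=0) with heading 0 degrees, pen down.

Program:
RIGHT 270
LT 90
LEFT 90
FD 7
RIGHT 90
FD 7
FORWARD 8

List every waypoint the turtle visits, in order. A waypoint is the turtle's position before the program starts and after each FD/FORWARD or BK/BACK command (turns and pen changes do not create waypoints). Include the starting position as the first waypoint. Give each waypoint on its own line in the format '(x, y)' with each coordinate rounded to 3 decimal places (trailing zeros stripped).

Answer: (0, 0)
(0, -7)
(-7, -7)
(-15, -7)

Derivation:
Executing turtle program step by step:
Start: pos=(0,0), heading=0, pen down
RT 270: heading 0 -> 90
LT 90: heading 90 -> 180
LT 90: heading 180 -> 270
FD 7: (0,0) -> (0,-7) [heading=270, draw]
RT 90: heading 270 -> 180
FD 7: (0,-7) -> (-7,-7) [heading=180, draw]
FD 8: (-7,-7) -> (-15,-7) [heading=180, draw]
Final: pos=(-15,-7), heading=180, 3 segment(s) drawn
Waypoints (4 total):
(0, 0)
(0, -7)
(-7, -7)
(-15, -7)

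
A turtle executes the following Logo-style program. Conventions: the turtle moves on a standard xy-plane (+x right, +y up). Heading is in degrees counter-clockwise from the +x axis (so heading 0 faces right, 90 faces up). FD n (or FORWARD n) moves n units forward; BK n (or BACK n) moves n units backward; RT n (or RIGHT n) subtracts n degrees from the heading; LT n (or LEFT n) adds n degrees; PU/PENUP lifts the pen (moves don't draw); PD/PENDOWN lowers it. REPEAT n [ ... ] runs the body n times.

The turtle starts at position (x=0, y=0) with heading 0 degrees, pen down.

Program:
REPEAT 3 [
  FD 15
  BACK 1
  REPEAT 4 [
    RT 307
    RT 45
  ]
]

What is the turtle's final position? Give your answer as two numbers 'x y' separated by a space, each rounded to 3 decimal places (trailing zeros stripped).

Executing turtle program step by step:
Start: pos=(0,0), heading=0, pen down
REPEAT 3 [
  -- iteration 1/3 --
  FD 15: (0,0) -> (15,0) [heading=0, draw]
  BK 1: (15,0) -> (14,0) [heading=0, draw]
  REPEAT 4 [
    -- iteration 1/4 --
    RT 307: heading 0 -> 53
    RT 45: heading 53 -> 8
    -- iteration 2/4 --
    RT 307: heading 8 -> 61
    RT 45: heading 61 -> 16
    -- iteration 3/4 --
    RT 307: heading 16 -> 69
    RT 45: heading 69 -> 24
    -- iteration 4/4 --
    RT 307: heading 24 -> 77
    RT 45: heading 77 -> 32
  ]
  -- iteration 2/3 --
  FD 15: (14,0) -> (26.721,7.949) [heading=32, draw]
  BK 1: (26.721,7.949) -> (25.873,7.419) [heading=32, draw]
  REPEAT 4 [
    -- iteration 1/4 --
    RT 307: heading 32 -> 85
    RT 45: heading 85 -> 40
    -- iteration 2/4 --
    RT 307: heading 40 -> 93
    RT 45: heading 93 -> 48
    -- iteration 3/4 --
    RT 307: heading 48 -> 101
    RT 45: heading 101 -> 56
    -- iteration 4/4 --
    RT 307: heading 56 -> 109
    RT 45: heading 109 -> 64
  ]
  -- iteration 3/3 --
  FD 15: (25.873,7.419) -> (32.448,20.901) [heading=64, draw]
  BK 1: (32.448,20.901) -> (32.01,20.002) [heading=64, draw]
  REPEAT 4 [
    -- iteration 1/4 --
    RT 307: heading 64 -> 117
    RT 45: heading 117 -> 72
    -- iteration 2/4 --
    RT 307: heading 72 -> 125
    RT 45: heading 125 -> 80
    -- iteration 3/4 --
    RT 307: heading 80 -> 133
    RT 45: heading 133 -> 88
    -- iteration 4/4 --
    RT 307: heading 88 -> 141
    RT 45: heading 141 -> 96
  ]
]
Final: pos=(32.01,20.002), heading=96, 6 segment(s) drawn

Answer: 32.01 20.002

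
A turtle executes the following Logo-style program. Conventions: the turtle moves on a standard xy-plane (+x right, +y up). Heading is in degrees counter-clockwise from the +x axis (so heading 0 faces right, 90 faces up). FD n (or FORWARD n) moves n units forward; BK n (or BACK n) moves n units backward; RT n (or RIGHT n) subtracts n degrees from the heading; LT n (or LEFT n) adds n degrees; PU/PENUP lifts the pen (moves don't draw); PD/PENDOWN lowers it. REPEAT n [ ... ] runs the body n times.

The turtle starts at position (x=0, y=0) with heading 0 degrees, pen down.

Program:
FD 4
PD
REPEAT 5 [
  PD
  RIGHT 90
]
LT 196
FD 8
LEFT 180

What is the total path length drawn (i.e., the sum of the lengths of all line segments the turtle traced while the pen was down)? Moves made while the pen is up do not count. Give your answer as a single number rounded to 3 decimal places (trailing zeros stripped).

Answer: 12

Derivation:
Executing turtle program step by step:
Start: pos=(0,0), heading=0, pen down
FD 4: (0,0) -> (4,0) [heading=0, draw]
PD: pen down
REPEAT 5 [
  -- iteration 1/5 --
  PD: pen down
  RT 90: heading 0 -> 270
  -- iteration 2/5 --
  PD: pen down
  RT 90: heading 270 -> 180
  -- iteration 3/5 --
  PD: pen down
  RT 90: heading 180 -> 90
  -- iteration 4/5 --
  PD: pen down
  RT 90: heading 90 -> 0
  -- iteration 5/5 --
  PD: pen down
  RT 90: heading 0 -> 270
]
LT 196: heading 270 -> 106
FD 8: (4,0) -> (1.795,7.69) [heading=106, draw]
LT 180: heading 106 -> 286
Final: pos=(1.795,7.69), heading=286, 2 segment(s) drawn

Segment lengths:
  seg 1: (0,0) -> (4,0), length = 4
  seg 2: (4,0) -> (1.795,7.69), length = 8
Total = 12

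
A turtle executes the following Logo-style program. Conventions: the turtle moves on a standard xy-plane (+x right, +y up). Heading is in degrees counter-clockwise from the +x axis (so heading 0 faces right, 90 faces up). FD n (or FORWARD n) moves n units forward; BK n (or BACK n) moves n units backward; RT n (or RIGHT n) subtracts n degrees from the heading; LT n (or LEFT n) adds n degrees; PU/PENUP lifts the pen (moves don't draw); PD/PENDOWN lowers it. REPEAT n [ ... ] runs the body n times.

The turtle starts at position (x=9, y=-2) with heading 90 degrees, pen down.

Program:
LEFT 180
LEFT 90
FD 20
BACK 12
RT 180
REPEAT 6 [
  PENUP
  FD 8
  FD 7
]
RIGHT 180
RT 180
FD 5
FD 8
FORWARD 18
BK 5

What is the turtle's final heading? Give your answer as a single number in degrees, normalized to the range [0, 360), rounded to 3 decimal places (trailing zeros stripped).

Executing turtle program step by step:
Start: pos=(9,-2), heading=90, pen down
LT 180: heading 90 -> 270
LT 90: heading 270 -> 0
FD 20: (9,-2) -> (29,-2) [heading=0, draw]
BK 12: (29,-2) -> (17,-2) [heading=0, draw]
RT 180: heading 0 -> 180
REPEAT 6 [
  -- iteration 1/6 --
  PU: pen up
  FD 8: (17,-2) -> (9,-2) [heading=180, move]
  FD 7: (9,-2) -> (2,-2) [heading=180, move]
  -- iteration 2/6 --
  PU: pen up
  FD 8: (2,-2) -> (-6,-2) [heading=180, move]
  FD 7: (-6,-2) -> (-13,-2) [heading=180, move]
  -- iteration 3/6 --
  PU: pen up
  FD 8: (-13,-2) -> (-21,-2) [heading=180, move]
  FD 7: (-21,-2) -> (-28,-2) [heading=180, move]
  -- iteration 4/6 --
  PU: pen up
  FD 8: (-28,-2) -> (-36,-2) [heading=180, move]
  FD 7: (-36,-2) -> (-43,-2) [heading=180, move]
  -- iteration 5/6 --
  PU: pen up
  FD 8: (-43,-2) -> (-51,-2) [heading=180, move]
  FD 7: (-51,-2) -> (-58,-2) [heading=180, move]
  -- iteration 6/6 --
  PU: pen up
  FD 8: (-58,-2) -> (-66,-2) [heading=180, move]
  FD 7: (-66,-2) -> (-73,-2) [heading=180, move]
]
RT 180: heading 180 -> 0
RT 180: heading 0 -> 180
FD 5: (-73,-2) -> (-78,-2) [heading=180, move]
FD 8: (-78,-2) -> (-86,-2) [heading=180, move]
FD 18: (-86,-2) -> (-104,-2) [heading=180, move]
BK 5: (-104,-2) -> (-99,-2) [heading=180, move]
Final: pos=(-99,-2), heading=180, 2 segment(s) drawn

Answer: 180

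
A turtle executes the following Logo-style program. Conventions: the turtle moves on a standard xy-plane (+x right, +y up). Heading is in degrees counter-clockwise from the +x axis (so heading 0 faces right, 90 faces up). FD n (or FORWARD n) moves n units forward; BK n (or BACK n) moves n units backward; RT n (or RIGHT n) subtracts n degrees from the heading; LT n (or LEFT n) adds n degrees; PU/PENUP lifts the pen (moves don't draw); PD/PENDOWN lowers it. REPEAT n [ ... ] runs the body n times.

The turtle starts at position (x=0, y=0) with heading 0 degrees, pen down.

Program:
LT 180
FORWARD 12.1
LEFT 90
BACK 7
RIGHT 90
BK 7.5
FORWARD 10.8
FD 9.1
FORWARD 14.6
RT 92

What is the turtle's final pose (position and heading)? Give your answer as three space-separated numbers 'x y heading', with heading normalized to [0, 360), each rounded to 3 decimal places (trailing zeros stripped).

Answer: -39.1 7 88

Derivation:
Executing turtle program step by step:
Start: pos=(0,0), heading=0, pen down
LT 180: heading 0 -> 180
FD 12.1: (0,0) -> (-12.1,0) [heading=180, draw]
LT 90: heading 180 -> 270
BK 7: (-12.1,0) -> (-12.1,7) [heading=270, draw]
RT 90: heading 270 -> 180
BK 7.5: (-12.1,7) -> (-4.6,7) [heading=180, draw]
FD 10.8: (-4.6,7) -> (-15.4,7) [heading=180, draw]
FD 9.1: (-15.4,7) -> (-24.5,7) [heading=180, draw]
FD 14.6: (-24.5,7) -> (-39.1,7) [heading=180, draw]
RT 92: heading 180 -> 88
Final: pos=(-39.1,7), heading=88, 6 segment(s) drawn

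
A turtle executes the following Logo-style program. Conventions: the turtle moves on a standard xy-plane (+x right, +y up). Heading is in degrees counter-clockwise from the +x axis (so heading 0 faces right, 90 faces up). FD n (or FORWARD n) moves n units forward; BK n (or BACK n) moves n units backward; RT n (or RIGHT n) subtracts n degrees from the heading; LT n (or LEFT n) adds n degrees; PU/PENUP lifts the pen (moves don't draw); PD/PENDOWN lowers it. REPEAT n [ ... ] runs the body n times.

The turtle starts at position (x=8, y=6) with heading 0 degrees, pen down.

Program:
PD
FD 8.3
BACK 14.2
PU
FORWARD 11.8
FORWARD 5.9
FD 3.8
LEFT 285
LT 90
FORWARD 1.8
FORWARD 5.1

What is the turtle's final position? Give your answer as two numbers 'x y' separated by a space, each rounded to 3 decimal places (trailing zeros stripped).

Answer: 30.265 7.786

Derivation:
Executing turtle program step by step:
Start: pos=(8,6), heading=0, pen down
PD: pen down
FD 8.3: (8,6) -> (16.3,6) [heading=0, draw]
BK 14.2: (16.3,6) -> (2.1,6) [heading=0, draw]
PU: pen up
FD 11.8: (2.1,6) -> (13.9,6) [heading=0, move]
FD 5.9: (13.9,6) -> (19.8,6) [heading=0, move]
FD 3.8: (19.8,6) -> (23.6,6) [heading=0, move]
LT 285: heading 0 -> 285
LT 90: heading 285 -> 15
FD 1.8: (23.6,6) -> (25.339,6.466) [heading=15, move]
FD 5.1: (25.339,6.466) -> (30.265,7.786) [heading=15, move]
Final: pos=(30.265,7.786), heading=15, 2 segment(s) drawn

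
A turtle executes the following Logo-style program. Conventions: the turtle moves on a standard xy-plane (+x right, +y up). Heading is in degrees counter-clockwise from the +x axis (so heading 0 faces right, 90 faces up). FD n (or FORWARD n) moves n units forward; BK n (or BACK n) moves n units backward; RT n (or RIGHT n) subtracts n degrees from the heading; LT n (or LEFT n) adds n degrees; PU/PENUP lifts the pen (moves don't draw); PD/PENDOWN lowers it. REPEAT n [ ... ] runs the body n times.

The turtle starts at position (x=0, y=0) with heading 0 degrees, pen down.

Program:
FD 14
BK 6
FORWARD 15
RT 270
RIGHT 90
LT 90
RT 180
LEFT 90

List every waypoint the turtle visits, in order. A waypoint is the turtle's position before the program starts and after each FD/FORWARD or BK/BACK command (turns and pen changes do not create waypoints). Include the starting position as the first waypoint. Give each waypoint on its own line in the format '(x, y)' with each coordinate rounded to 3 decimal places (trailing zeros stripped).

Executing turtle program step by step:
Start: pos=(0,0), heading=0, pen down
FD 14: (0,0) -> (14,0) [heading=0, draw]
BK 6: (14,0) -> (8,0) [heading=0, draw]
FD 15: (8,0) -> (23,0) [heading=0, draw]
RT 270: heading 0 -> 90
RT 90: heading 90 -> 0
LT 90: heading 0 -> 90
RT 180: heading 90 -> 270
LT 90: heading 270 -> 0
Final: pos=(23,0), heading=0, 3 segment(s) drawn
Waypoints (4 total):
(0, 0)
(14, 0)
(8, 0)
(23, 0)

Answer: (0, 0)
(14, 0)
(8, 0)
(23, 0)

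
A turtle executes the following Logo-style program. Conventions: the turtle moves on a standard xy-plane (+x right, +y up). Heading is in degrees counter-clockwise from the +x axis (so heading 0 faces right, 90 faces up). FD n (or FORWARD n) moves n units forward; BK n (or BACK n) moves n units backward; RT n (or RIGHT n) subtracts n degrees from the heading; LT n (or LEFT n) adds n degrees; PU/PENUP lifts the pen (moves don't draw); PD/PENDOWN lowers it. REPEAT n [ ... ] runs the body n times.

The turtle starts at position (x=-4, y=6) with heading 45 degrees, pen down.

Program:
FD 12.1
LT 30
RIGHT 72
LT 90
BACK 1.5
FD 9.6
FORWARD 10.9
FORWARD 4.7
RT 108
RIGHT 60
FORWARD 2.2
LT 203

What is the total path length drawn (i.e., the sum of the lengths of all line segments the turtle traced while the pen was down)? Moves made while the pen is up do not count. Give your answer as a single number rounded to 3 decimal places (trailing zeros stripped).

Executing turtle program step by step:
Start: pos=(-4,6), heading=45, pen down
FD 12.1: (-4,6) -> (4.556,14.556) [heading=45, draw]
LT 30: heading 45 -> 75
RT 72: heading 75 -> 3
LT 90: heading 3 -> 93
BK 1.5: (4.556,14.556) -> (4.634,13.058) [heading=93, draw]
FD 9.6: (4.634,13.058) -> (4.132,22.645) [heading=93, draw]
FD 10.9: (4.132,22.645) -> (3.562,33.53) [heading=93, draw]
FD 4.7: (3.562,33.53) -> (3.316,38.224) [heading=93, draw]
RT 108: heading 93 -> 345
RT 60: heading 345 -> 285
FD 2.2: (3.316,38.224) -> (3.885,36.098) [heading=285, draw]
LT 203: heading 285 -> 128
Final: pos=(3.885,36.098), heading=128, 6 segment(s) drawn

Segment lengths:
  seg 1: (-4,6) -> (4.556,14.556), length = 12.1
  seg 2: (4.556,14.556) -> (4.634,13.058), length = 1.5
  seg 3: (4.634,13.058) -> (4.132,22.645), length = 9.6
  seg 4: (4.132,22.645) -> (3.562,33.53), length = 10.9
  seg 5: (3.562,33.53) -> (3.316,38.224), length = 4.7
  seg 6: (3.316,38.224) -> (3.885,36.098), length = 2.2
Total = 41

Answer: 41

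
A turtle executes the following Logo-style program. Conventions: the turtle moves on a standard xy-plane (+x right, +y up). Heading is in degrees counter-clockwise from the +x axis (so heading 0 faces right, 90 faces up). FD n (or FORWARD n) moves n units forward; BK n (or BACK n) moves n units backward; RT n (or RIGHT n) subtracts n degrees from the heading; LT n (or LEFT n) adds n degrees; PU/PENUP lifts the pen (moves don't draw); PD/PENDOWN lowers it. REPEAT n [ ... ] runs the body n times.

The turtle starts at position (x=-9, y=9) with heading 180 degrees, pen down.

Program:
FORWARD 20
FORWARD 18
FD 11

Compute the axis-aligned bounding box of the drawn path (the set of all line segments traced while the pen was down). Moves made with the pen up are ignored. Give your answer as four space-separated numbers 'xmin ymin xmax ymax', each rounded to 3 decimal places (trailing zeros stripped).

Executing turtle program step by step:
Start: pos=(-9,9), heading=180, pen down
FD 20: (-9,9) -> (-29,9) [heading=180, draw]
FD 18: (-29,9) -> (-47,9) [heading=180, draw]
FD 11: (-47,9) -> (-58,9) [heading=180, draw]
Final: pos=(-58,9), heading=180, 3 segment(s) drawn

Segment endpoints: x in {-58, -47, -29, -9}, y in {9, 9, 9, 9}
xmin=-58, ymin=9, xmax=-9, ymax=9

Answer: -58 9 -9 9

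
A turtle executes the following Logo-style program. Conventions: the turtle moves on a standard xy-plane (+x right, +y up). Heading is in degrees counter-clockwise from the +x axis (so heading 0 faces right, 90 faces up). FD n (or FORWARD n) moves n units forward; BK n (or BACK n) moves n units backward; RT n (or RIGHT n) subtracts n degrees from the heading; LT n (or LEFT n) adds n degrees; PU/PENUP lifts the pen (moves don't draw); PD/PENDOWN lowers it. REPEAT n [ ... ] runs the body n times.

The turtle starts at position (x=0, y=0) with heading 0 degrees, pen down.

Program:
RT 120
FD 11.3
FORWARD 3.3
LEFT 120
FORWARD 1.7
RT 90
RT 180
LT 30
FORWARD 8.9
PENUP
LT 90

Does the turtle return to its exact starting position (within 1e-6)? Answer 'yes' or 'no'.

Executing turtle program step by step:
Start: pos=(0,0), heading=0, pen down
RT 120: heading 0 -> 240
FD 11.3: (0,0) -> (-5.65,-9.786) [heading=240, draw]
FD 3.3: (-5.65,-9.786) -> (-7.3,-12.644) [heading=240, draw]
LT 120: heading 240 -> 0
FD 1.7: (-7.3,-12.644) -> (-5.6,-12.644) [heading=0, draw]
RT 90: heading 0 -> 270
RT 180: heading 270 -> 90
LT 30: heading 90 -> 120
FD 8.9: (-5.6,-12.644) -> (-10.05,-4.936) [heading=120, draw]
PU: pen up
LT 90: heading 120 -> 210
Final: pos=(-10.05,-4.936), heading=210, 4 segment(s) drawn

Start position: (0, 0)
Final position: (-10.05, -4.936)
Distance = 11.197; >= 1e-6 -> NOT closed

Answer: no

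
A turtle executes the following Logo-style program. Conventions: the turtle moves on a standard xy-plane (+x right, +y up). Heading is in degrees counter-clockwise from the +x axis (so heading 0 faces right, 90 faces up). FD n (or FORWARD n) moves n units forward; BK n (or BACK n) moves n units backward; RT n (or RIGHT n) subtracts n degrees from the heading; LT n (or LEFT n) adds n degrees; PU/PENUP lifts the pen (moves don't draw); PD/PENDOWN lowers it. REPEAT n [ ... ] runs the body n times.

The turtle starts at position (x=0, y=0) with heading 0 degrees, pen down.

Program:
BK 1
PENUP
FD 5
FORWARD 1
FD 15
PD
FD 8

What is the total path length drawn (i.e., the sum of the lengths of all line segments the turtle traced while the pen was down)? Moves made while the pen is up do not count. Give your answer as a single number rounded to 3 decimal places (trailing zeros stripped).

Executing turtle program step by step:
Start: pos=(0,0), heading=0, pen down
BK 1: (0,0) -> (-1,0) [heading=0, draw]
PU: pen up
FD 5: (-1,0) -> (4,0) [heading=0, move]
FD 1: (4,0) -> (5,0) [heading=0, move]
FD 15: (5,0) -> (20,0) [heading=0, move]
PD: pen down
FD 8: (20,0) -> (28,0) [heading=0, draw]
Final: pos=(28,0), heading=0, 2 segment(s) drawn

Segment lengths:
  seg 1: (0,0) -> (-1,0), length = 1
  seg 2: (20,0) -> (28,0), length = 8
Total = 9

Answer: 9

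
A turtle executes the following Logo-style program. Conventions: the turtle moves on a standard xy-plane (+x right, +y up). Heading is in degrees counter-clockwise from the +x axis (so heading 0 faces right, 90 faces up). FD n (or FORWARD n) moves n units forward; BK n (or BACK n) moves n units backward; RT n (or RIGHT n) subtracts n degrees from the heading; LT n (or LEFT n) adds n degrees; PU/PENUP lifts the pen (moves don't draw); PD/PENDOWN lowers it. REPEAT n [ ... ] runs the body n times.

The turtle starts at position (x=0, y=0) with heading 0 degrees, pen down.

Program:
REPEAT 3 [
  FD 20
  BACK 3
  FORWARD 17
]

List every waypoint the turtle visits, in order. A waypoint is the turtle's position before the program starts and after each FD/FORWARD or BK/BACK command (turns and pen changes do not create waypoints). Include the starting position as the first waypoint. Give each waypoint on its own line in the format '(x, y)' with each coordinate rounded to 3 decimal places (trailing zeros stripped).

Executing turtle program step by step:
Start: pos=(0,0), heading=0, pen down
REPEAT 3 [
  -- iteration 1/3 --
  FD 20: (0,0) -> (20,0) [heading=0, draw]
  BK 3: (20,0) -> (17,0) [heading=0, draw]
  FD 17: (17,0) -> (34,0) [heading=0, draw]
  -- iteration 2/3 --
  FD 20: (34,0) -> (54,0) [heading=0, draw]
  BK 3: (54,0) -> (51,0) [heading=0, draw]
  FD 17: (51,0) -> (68,0) [heading=0, draw]
  -- iteration 3/3 --
  FD 20: (68,0) -> (88,0) [heading=0, draw]
  BK 3: (88,0) -> (85,0) [heading=0, draw]
  FD 17: (85,0) -> (102,0) [heading=0, draw]
]
Final: pos=(102,0), heading=0, 9 segment(s) drawn
Waypoints (10 total):
(0, 0)
(20, 0)
(17, 0)
(34, 0)
(54, 0)
(51, 0)
(68, 0)
(88, 0)
(85, 0)
(102, 0)

Answer: (0, 0)
(20, 0)
(17, 0)
(34, 0)
(54, 0)
(51, 0)
(68, 0)
(88, 0)
(85, 0)
(102, 0)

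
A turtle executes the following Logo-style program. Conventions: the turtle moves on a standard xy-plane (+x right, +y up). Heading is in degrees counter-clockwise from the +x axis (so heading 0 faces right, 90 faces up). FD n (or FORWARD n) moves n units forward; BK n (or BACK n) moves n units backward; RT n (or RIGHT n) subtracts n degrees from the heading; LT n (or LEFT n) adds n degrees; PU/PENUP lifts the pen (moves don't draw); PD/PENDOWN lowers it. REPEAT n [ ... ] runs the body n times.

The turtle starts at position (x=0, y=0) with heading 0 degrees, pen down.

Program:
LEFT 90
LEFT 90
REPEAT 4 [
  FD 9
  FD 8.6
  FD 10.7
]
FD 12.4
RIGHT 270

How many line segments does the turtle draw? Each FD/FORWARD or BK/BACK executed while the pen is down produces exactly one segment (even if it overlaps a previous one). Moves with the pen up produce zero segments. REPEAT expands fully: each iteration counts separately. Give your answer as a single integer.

Executing turtle program step by step:
Start: pos=(0,0), heading=0, pen down
LT 90: heading 0 -> 90
LT 90: heading 90 -> 180
REPEAT 4 [
  -- iteration 1/4 --
  FD 9: (0,0) -> (-9,0) [heading=180, draw]
  FD 8.6: (-9,0) -> (-17.6,0) [heading=180, draw]
  FD 10.7: (-17.6,0) -> (-28.3,0) [heading=180, draw]
  -- iteration 2/4 --
  FD 9: (-28.3,0) -> (-37.3,0) [heading=180, draw]
  FD 8.6: (-37.3,0) -> (-45.9,0) [heading=180, draw]
  FD 10.7: (-45.9,0) -> (-56.6,0) [heading=180, draw]
  -- iteration 3/4 --
  FD 9: (-56.6,0) -> (-65.6,0) [heading=180, draw]
  FD 8.6: (-65.6,0) -> (-74.2,0) [heading=180, draw]
  FD 10.7: (-74.2,0) -> (-84.9,0) [heading=180, draw]
  -- iteration 4/4 --
  FD 9: (-84.9,0) -> (-93.9,0) [heading=180, draw]
  FD 8.6: (-93.9,0) -> (-102.5,0) [heading=180, draw]
  FD 10.7: (-102.5,0) -> (-113.2,0) [heading=180, draw]
]
FD 12.4: (-113.2,0) -> (-125.6,0) [heading=180, draw]
RT 270: heading 180 -> 270
Final: pos=(-125.6,0), heading=270, 13 segment(s) drawn
Segments drawn: 13

Answer: 13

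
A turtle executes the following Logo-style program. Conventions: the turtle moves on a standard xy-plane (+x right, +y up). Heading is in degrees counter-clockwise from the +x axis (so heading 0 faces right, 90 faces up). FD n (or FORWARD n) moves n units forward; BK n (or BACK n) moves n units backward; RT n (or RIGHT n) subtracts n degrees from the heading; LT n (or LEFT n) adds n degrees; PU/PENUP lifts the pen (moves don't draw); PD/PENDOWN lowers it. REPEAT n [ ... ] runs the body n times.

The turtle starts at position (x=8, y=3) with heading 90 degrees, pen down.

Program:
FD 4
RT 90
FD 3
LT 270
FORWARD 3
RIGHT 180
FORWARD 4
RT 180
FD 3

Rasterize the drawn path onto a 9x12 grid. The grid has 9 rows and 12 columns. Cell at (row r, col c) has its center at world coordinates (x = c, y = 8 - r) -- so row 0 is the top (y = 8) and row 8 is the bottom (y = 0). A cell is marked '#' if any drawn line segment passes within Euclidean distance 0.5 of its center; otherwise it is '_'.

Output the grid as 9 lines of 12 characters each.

Segment 0: (8,3) -> (8,7)
Segment 1: (8,7) -> (11,7)
Segment 2: (11,7) -> (11,4)
Segment 3: (11,4) -> (11,8)
Segment 4: (11,8) -> (11,5)

Answer: ___________#
________####
________#__#
________#__#
________#__#
________#___
____________
____________
____________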